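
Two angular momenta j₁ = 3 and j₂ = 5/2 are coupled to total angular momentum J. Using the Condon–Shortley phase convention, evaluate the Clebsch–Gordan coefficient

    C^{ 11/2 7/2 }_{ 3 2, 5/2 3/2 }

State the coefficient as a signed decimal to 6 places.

+0.738549

triangle: 0!×6!×5!/12! = 86400/479001600
(j±m)!: 5!×1!×4!×1!×9!×2! = 2090188800
prefactor² = (2J+1)×Δ×N² = 49766400/11
  k=0: +1/(0!×0!×1!×4!×5!×1!) = 1/2880
Σ = 1/2880  ⇒  CG² = 49766400/11×1/2880² = 6/11
CG = +√(6/11) = +0.738549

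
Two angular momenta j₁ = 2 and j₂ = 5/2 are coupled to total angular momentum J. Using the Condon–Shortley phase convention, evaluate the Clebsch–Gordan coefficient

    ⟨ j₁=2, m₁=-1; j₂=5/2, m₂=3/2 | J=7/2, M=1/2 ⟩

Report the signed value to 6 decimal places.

−√(121/315) ≈ -0.619780

triangle: 1!×3!×4!/9! = 144/362880
(j±m)!: 1!×3!×4!×1!×4!×3! = 20736
prefactor² = (2J+1)×Δ×N² = 2304/35
  k=0: +1/(0!×1!×3!×4!×0!×0!) = 1/144
  k=1: −1/(1!×0!×2!×3!×1!×1!) = -1/12
Σ = -11/144  ⇒  CG² = 2304/35×(-11/144)² = 121/315
CG = −√(121/315) = -0.619780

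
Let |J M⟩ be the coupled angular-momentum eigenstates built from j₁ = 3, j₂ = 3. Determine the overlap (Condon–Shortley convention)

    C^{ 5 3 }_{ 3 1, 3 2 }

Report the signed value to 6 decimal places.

−√(1/6) ≈ -0.408248

j₁+j₂−J=1  J+j₁−j₂=5  J−j₁+j₂=5  j₁+j₂+J+1=12
(j₁±m₁, j₂±m₂, J±M) = (4,2,5,1,8,2)
P² = 153600
sum k=0..1:
  [0] +1/1440 = 1/1440
  [1] −1/576 = -1/576
S = -1/960
C² = P²·S² = 1/6 ; C = -0.408248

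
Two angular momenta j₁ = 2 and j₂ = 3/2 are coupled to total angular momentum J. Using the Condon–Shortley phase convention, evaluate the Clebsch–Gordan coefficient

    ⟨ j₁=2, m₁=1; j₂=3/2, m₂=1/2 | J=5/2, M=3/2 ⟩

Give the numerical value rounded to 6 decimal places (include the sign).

j₁+j₂−J=1  J+j₁−j₂=3  J−j₁+j₂=2  j₁+j₂+J+1=7
(j₁±m₁, j₂±m₂, J±M) = (3,1,2,1,4,1)
P² = 144/35
sum k=0..1:
  [0] +1/4 = 1/4
  [1] −1/6 = -1/6
S = 1/12
C² = P²·S² = 1/35 ; C = +0.169031

+0.169031  (= +√(1/35))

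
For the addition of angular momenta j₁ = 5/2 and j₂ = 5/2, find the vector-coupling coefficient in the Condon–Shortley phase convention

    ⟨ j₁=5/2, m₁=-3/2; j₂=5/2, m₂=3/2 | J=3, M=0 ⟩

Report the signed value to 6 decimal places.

j₁+j₂−J=2  J+j₁−j₂=3  J−j₁+j₂=3  j₁+j₂+J+1=9
(j₁±m₁, j₂±m₂, J±M) = (1,4,4,1,3,3)
P² = 144/5
sum k=1..2:
  [1] −1/36 = -1/36
  [2] +1/8 = 1/8
S = 7/72
C² = P²·S² = 49/180 ; C = +0.521749

+√(49/180) = +0.521749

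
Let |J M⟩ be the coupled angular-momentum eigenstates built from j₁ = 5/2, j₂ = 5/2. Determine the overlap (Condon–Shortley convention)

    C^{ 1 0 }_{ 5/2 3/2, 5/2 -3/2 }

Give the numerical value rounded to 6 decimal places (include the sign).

√[3·4!1!1!/7! · 4!1!1!4!1!1!] = √(288/35)
  +(−1)^0/∏(0,4,1,1,0,0)! = 1/24  (running 1/24)
  +(−1)^1/∏(1,3,0,0,1,1)! = -1/6  (running -1/8)
⟨..|..⟩ = √(288/35)·(-1/8) = -0.358569

-0.358569  (= −√(9/70))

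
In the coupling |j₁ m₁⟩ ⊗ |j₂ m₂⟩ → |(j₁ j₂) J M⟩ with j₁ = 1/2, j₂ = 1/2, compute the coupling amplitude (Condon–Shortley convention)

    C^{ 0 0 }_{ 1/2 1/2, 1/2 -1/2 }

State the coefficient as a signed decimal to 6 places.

+0.707107  (= +√(1/2))

j₁+j₂−J=1  J+j₁−j₂=0  J−j₁+j₂=0  j₁+j₂+J+1=2
(j₁±m₁, j₂±m₂, J±M) = (1,0,0,1,0,0)
P² = 1/2
sum k=0..0:
  [0] +1/1 = 1
S = 1
C² = P²·S² = 1/2 ; C = +0.707107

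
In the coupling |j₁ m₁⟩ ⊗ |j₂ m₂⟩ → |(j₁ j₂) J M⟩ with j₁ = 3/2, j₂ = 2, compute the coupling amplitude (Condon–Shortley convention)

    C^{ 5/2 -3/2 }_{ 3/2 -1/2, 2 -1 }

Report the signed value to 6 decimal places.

+0.169031  (= +√(1/35))

j₁+j₂−J=1  J+j₁−j₂=2  J−j₁+j₂=3  j₁+j₂+J+1=7
(j₁±m₁, j₂±m₂, J±M) = (1,2,1,3,1,4)
P² = 144/35
sum k=0..1:
  [0] +1/4 = 1/4
  [1] −1/6 = -1/6
S = 1/12
C² = P²·S² = 1/35 ; C = +0.169031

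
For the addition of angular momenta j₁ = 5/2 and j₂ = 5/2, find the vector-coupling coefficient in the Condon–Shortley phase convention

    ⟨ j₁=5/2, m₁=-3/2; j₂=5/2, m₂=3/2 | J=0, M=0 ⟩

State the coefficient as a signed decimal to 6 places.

j₁+j₂−J=5  J+j₁−j₂=0  J−j₁+j₂=0  j₁+j₂+J+1=6
(j₁±m₁, j₂±m₂, J±M) = (1,4,4,1,0,0)
P² = 96
sum k=4..4:
  [4] +1/24 = 1/24
S = 1/24
C² = P²·S² = 1/6 ; C = +0.408248

+√(1/6) ≈ +0.408248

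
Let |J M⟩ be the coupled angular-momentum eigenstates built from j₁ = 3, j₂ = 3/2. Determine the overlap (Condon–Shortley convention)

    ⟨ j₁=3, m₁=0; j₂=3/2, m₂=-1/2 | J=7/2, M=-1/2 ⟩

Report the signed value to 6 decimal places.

√[8·1!5!2!/9! · 3!3!1!2!3!4!] = √(384/7)
  +(−1)^0/∏(0,1,3,1,2,1)! = 1/12  (running 1/12)
  +(−1)^1/∏(1,0,2,0,3,2)! = -1/24  (running 1/24)
⟨..|..⟩ = √(384/7)·(1/24) = +0.308607

+√(2/21) ≈ +0.308607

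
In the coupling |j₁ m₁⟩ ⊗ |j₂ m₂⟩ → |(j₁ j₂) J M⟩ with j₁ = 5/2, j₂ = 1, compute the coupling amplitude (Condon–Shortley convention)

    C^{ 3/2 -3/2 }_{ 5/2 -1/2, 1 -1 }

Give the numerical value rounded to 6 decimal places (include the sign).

+√(1/15) = +0.258199

j₁+j₂−J=2  J+j₁−j₂=3  J−j₁+j₂=0  j₁+j₂+J+1=6
(j₁±m₁, j₂±m₂, J±M) = (2,3,0,2,0,3)
P² = 48/5
sum k=0..0:
  [0] +1/12 = 1/12
S = 1/12
C² = P²·S² = 1/15 ; C = +0.258199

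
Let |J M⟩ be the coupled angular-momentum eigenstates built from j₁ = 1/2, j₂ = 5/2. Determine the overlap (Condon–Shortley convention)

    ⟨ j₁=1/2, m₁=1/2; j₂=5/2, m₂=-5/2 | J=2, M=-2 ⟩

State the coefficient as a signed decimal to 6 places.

+√(5/6) = +0.912871

√[5·1!0!4!/6! · 1!0!0!5!0!4!] = √(480)
  +(−1)^0/∏(0,1,0,0,0,4)! = 1/24  (running 1/24)
⟨..|..⟩ = √(480)·(1/24) = +0.912871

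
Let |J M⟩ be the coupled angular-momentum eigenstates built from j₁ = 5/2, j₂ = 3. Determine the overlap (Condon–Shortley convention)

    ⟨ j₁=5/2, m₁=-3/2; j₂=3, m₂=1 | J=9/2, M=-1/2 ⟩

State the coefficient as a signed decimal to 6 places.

√[10·1!4!5!/11! · 1!4!4!2!4!5!] = √(184320/77)
  +(−1)^0/∏(0,1,4,4,0,1)! = 1/576  (running 1/576)
  +(−1)^1/∏(1,0,3,3,1,2)! = -1/72  (running -7/576)
⟨..|..⟩ = √(184320/77)·(-7/576) = -0.594588

−√(35/99) = -0.594588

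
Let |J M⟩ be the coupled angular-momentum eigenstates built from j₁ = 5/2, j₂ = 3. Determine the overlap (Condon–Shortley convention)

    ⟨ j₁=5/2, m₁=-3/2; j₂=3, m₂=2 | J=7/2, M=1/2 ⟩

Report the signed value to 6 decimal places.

j₁+j₂−J=2  J+j₁−j₂=3  J−j₁+j₂=4  j₁+j₂+J+1=10
(j₁±m₁, j₂±m₂, J±M) = (1,4,5,1,4,3)
P² = 9216/35
sum k=1..2:
  [1] −1/144 = -1/144
  [2] +1/24 = 1/24
S = 5/144
C² = P²·S² = 20/63 ; C = +0.563436

+√(20/63) = +0.563436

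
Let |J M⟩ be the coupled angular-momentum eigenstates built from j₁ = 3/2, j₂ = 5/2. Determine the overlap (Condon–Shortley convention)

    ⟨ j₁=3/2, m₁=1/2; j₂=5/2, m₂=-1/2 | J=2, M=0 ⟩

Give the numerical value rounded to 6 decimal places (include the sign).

triangle: 2!×1!×3!/7! = 12/5040
(j±m)!: 2!×1!×2!×3!×2!×2! = 96
prefactor² = (2J+1)×Δ×N² = 8/7
  k=0: +1/(0!×2!×1!×2!×0!×1!) = 1/4
  k=1: −1/(1!×1!×0!×1!×1!×2!) = -1/2
Σ = -1/4  ⇒  CG² = 8/7×(-1/4)² = 1/14
CG = −√(1/14) = -0.267261

−√(1/14) ≈ -0.267261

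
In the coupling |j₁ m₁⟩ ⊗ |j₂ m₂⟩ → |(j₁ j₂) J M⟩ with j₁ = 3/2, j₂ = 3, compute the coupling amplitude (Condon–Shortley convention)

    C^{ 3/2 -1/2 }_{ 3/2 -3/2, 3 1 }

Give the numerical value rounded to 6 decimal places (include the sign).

j₁+j₂−J=3  J+j₁−j₂=0  J−j₁+j₂=3  j₁+j₂+J+1=7
(j₁±m₁, j₂±m₂, J±M) = (0,3,4,2,1,2)
P² = 576/35
sum k=3..3:
  [3] −1/12 = -1/12
S = -1/12
C² = P²·S² = 4/35 ; C = -0.338062

-0.338062  (= −√(4/35))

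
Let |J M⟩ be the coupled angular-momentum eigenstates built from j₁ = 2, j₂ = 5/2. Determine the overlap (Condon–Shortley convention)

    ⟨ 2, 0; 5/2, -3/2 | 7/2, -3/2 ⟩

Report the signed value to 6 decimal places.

+0.534522  (= +√(2/7))

j₁+j₂−J=1  J+j₁−j₂=3  J−j₁+j₂=4  j₁+j₂+J+1=9
(j₁±m₁, j₂±m₂, J±M) = (2,2,1,4,2,5)
P² = 512/7
sum k=0..1:
  [0] +1/12 = 1/12
  [1] −1/48 = -1/48
S = 1/16
C² = P²·S² = 2/7 ; C = +0.534522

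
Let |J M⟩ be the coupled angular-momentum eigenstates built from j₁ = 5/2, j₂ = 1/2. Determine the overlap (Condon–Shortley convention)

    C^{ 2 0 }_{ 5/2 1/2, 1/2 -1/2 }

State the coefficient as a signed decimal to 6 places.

+0.707107

√[5·1!4!0!/6! · 3!2!0!1!2!2!] = √(8)
  +(−1)^0/∏(0,1,2,0,2,0)! = 1/4  (running 1/4)
⟨..|..⟩ = √(8)·(1/4) = +0.707107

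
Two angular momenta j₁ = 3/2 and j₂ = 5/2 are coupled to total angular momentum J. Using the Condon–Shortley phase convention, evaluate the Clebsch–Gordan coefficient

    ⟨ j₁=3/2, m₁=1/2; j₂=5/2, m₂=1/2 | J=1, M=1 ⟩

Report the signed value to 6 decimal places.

-0.387298

triangle: 3!×0!×2!/6! = 12/720
(j±m)!: 2!×1!×3!×2!×2!×0! = 48
prefactor² = (2J+1)×Δ×N² = 12/5
  k=1: −1/(1!×2!×0!×2!×0!×0!) = -1/4
Σ = -1/4  ⇒  CG² = 12/5×(-1/4)² = 3/20
CG = −√(3/20) = -0.387298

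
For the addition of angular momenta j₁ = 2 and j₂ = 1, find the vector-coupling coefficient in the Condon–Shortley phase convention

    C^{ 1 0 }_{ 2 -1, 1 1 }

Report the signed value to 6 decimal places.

triangle: 2!*2!*0!/5! = 4/120
(j±m)!: 1!*3!*2!*0!*1!*1! = 12
prefactor² = (2J+1)*Δ*N² = 6/5
  k=2: +1/(2!*0!*1!*0!*1!*0!) = 1/2
Σ = 1/2  ⇒  CG² = 6/5*1/2² = 3/10
CG = +√(3/10) = +0.547723

+√(3/10) ≈ +0.547723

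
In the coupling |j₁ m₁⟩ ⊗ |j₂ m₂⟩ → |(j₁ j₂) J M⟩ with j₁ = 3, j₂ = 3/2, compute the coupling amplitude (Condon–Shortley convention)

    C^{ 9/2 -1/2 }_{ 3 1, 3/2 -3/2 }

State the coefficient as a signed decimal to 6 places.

+0.345033  (= +√(5/42))

triangle: 0!·6!·3!/10! = 4320/3628800
(j±m)!: 4!·2!·0!·3!·4!·5! = 829440
prefactor² = (2J+1)·Δ·N² = 69120/7
  k=0: +1/(0!·0!·2!·0!·4!·3!) = 1/288
Σ = 1/288  ⇒  CG² = 69120/7·1/288² = 5/42
CG = +√(5/42) = +0.345033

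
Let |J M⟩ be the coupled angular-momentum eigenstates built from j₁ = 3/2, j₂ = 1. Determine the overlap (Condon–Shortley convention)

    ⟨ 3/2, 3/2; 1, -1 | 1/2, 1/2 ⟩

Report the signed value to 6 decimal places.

√[2·2!1!0!/4! · 3!0!0!2!1!0!] = √(2)
  +(−1)^0/∏(0,2,0,0,1,0)! = 1/2  (running 1/2)
⟨..|..⟩ = √(2)·(1/2) = +0.707107

+0.707107  (= +√(1/2))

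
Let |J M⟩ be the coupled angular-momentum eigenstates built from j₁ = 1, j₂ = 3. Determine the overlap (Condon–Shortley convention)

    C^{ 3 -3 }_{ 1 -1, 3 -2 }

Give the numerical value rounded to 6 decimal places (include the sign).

−√(1/4) ≈ -0.500000

j₁+j₂−J=1  J+j₁−j₂=1  J−j₁+j₂=5  j₁+j₂+J+1=8
(j₁±m₁, j₂±m₂, J±M) = (0,2,1,5,0,6)
P² = 3600
sum k=1..1:
  [1] −1/120 = -1/120
S = -1/120
C² = P²·S² = 1/4 ; C = -0.500000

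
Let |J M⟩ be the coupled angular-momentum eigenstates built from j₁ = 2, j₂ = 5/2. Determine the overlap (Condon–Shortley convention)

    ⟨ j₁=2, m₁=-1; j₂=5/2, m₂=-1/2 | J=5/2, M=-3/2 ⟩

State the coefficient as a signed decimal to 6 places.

triangle: 2!×2!×3!/8! = 24/40320
(j±m)!: 1!×3!×2!×3!×1!×4! = 1728
prefactor² = (2J+1)×Δ×N² = 216/35
  k=1: −1/(1!×1!×2!×1!×0!×2!) = -1/4
  k=2: +1/(2!×0!×1!×0!×1!×3!) = 1/12
Σ = -1/6  ⇒  CG² = 216/35×(-1/6)² = 6/35
CG = −√(6/35) = -0.414039

-0.414039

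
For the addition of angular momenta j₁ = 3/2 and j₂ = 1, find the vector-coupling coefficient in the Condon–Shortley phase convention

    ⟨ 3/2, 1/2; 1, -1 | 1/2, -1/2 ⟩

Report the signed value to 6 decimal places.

j₁+j₂−J=2  J+j₁−j₂=1  J−j₁+j₂=0  j₁+j₂+J+1=4
(j₁±m₁, j₂±m₂, J±M) = (2,1,0,2,0,1)
P² = 2/3
sum k=0..0:
  [0] +1/2 = 1/2
S = 1/2
C² = P²·S² = 1/6 ; C = +0.408248

+√(1/6) = +0.408248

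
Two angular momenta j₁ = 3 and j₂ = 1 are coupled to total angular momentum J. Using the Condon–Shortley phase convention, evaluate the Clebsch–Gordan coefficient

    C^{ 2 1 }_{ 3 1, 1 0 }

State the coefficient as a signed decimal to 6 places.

triangle: 2!*4!*0!/7! = 48/5040
(j±m)!: 4!*2!*1!*1!*3!*1! = 288
prefactor² = (2J+1)*Δ*N² = 96/7
  k=1: −1/(1!*1!*1!*0!*3!*0!) = -1/6
Σ = -1/6  ⇒  CG² = 96/7*(-1/6)² = 8/21
CG = −√(8/21) = -0.617213

−√(8/21) = -0.617213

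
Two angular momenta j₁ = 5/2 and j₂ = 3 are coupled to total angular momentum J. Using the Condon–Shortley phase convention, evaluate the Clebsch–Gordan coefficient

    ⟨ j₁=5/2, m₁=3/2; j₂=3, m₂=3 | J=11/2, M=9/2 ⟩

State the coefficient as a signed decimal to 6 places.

√[12·0!5!6!/12! · 4!1!6!0!10!1!] = √(1492992000/11)
  +(−1)^0/∏(0,0,1,6,4,0)! = 1/17280  (running 1/17280)
⟨..|..⟩ = √(1492992000/11)·(1/17280) = +0.674200

+√(5/11) ≈ +0.674200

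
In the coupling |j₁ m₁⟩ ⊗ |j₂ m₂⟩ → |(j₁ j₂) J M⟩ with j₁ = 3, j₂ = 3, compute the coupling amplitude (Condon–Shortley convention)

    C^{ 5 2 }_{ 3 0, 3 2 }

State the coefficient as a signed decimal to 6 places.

j₁+j₂−J=1  J+j₁−j₂=5  J−j₁+j₂=5  j₁+j₂+J+1=12
(j₁±m₁, j₂±m₂, J±M) = (3,3,5,1,7,3)
P² = 43200
sum k=0..1:
  [0] +1/1440 = 1/1440
  [1] −1/288 = -1/288
S = -1/360
C² = P²·S² = 1/3 ; C = -0.577350

−√(1/3) = -0.577350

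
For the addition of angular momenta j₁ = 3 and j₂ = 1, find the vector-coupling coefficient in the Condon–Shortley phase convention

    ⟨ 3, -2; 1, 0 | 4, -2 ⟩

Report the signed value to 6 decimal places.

+0.654654

√[9·0!6!2!/9! · 1!5!1!1!2!6!] = √(43200/7)
  +(−1)^0/∏(0,0,5,1,1,1)! = 1/120  (running 1/120)
⟨..|..⟩ = √(43200/7)·(1/120) = +0.654654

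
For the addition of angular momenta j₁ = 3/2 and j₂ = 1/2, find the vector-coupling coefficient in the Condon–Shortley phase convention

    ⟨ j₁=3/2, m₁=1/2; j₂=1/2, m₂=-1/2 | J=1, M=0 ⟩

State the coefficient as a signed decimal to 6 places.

triangle: 1!×2!×0!/4! = 2/24
(j±m)!: 2!×1!×0!×1!×1!×1! = 2
prefactor² = (2J+1)×Δ×N² = 1/2
  k=0: +1/(0!×1!×1!×0!×1!×0!) = 1
Σ = 1  ⇒  CG² = 1/2×1² = 1/2
CG = +√(1/2) = +0.707107

+0.707107  (= +√(1/2))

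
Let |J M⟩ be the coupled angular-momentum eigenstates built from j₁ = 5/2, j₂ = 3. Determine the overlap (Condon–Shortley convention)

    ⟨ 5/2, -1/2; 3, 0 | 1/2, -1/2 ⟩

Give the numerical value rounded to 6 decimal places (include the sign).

-0.377964  (= −√(1/7))

√[2·5!0!1!/7! · 2!3!3!3!0!1!] = √(144/7)
  +(−1)^3/∏(3,2,0,0,0,1)! = -1/12  (running -1/12)
⟨..|..⟩ = √(144/7)·(-1/12) = -0.377964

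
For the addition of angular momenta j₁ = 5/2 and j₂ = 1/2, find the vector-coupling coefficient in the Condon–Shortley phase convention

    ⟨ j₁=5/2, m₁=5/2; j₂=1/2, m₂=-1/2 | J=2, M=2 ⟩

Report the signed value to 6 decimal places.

j₁+j₂−J=1  J+j₁−j₂=4  J−j₁+j₂=0  j₁+j₂+J+1=6
(j₁±m₁, j₂±m₂, J±M) = (5,0,0,1,4,0)
P² = 480
sum k=0..0:
  [0] +1/24 = 1/24
S = 1/24
C² = P²·S² = 5/6 ; C = +0.912871

+√(5/6) = +0.912871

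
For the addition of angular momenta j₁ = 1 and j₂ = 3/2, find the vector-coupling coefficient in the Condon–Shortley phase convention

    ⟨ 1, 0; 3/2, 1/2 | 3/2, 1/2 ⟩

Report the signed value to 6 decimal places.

−√(1/15) ≈ -0.258199

√[4·1!1!2!/5! · 1!1!2!1!2!1!] = √(4/15)
  +(−1)^0/∏(0,1,1,2,0,0)! = 1/2  (running 1/2)
  +(−1)^1/∏(1,0,0,1,1,1)! = -1  (running -1/2)
⟨..|..⟩ = √(4/15)·(-1/2) = -0.258199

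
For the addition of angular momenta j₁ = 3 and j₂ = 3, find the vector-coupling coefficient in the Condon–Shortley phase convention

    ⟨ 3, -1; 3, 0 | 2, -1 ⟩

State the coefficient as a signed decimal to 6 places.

+√(1/42) ≈ +0.154303

√[5·4!2!2!/9! · 2!4!3!3!1!3!] = √(96/7)
  +(−1)^2/∏(2,2,2,1,0,1)! = 1/8  (running 1/8)
  +(−1)^3/∏(3,1,1,0,1,2)! = -1/12  (running 1/24)
⟨..|..⟩ = √(96/7)·(1/24) = +0.154303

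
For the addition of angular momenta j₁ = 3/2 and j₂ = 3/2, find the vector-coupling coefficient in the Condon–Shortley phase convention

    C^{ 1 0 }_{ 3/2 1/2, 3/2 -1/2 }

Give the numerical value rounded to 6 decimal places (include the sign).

-0.223607

j₁+j₂−J=2  J+j₁−j₂=1  J−j₁+j₂=1  j₁+j₂+J+1=5
(j₁±m₁, j₂±m₂, J±M) = (2,1,1,2,1,1)
P² = 1/5
sum k=0..1:
  [0] +1/2 = 1/2
  [1] −1/1 = -1
S = -1/2
C² = P²·S² = 1/20 ; C = -0.223607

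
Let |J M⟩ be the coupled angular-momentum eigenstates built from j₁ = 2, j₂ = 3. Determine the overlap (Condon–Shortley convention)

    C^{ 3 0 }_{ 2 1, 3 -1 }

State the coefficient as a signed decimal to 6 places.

+0.182574  (= +√(1/30))

√[7·2!2!4!/9! · 3!1!2!4!3!3!] = √(96/5)
  +(−1)^0/∏(0,2,1,2,1,2)! = 1/8  (running 1/8)
  +(−1)^1/∏(1,1,0,1,2,3)! = -1/12  (running 1/24)
⟨..|..⟩ = √(96/5)·(1/24) = +0.182574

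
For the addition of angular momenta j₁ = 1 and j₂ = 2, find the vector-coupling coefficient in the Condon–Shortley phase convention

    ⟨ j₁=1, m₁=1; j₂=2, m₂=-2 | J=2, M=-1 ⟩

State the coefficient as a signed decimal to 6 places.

triangle: 1!*1!*3!/6! = 6/720
(j±m)!: 2!*0!*0!*4!*1!*3! = 288
prefactor² = (2J+1)*Δ*N² = 12
  k=0: +1/(0!*1!*0!*0!*1!*3!) = 1/6
Σ = 1/6  ⇒  CG² = 12*1/6² = 1/3
CG = +√(1/3) = +0.577350

+√(1/3) = +0.577350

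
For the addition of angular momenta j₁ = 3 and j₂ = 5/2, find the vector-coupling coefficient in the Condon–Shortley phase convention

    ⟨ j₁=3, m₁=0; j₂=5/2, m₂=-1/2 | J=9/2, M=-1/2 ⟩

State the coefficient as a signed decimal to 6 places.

√[10·1!5!4!/11! · 3!3!2!3!4!5!] = √(69120/77)
  +(−1)^0/∏(0,1,3,2,2,2)! = 1/48  (running 1/48)
  +(−1)^1/∏(1,0,2,1,3,3)! = -1/72  (running 1/144)
⟨..|..⟩ = √(69120/77)·(1/144) = +0.208063

+0.208063  (= +√(10/231))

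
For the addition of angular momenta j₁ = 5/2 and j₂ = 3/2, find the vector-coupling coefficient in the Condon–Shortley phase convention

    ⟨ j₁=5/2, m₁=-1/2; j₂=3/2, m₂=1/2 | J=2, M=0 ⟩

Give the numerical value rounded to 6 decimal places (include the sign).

-0.267261

√[5·2!3!1!/7! · 2!3!2!1!2!2!] = √(8/7)
  +(−1)^1/∏(1,1,2,1,1,0)! = -1/2  (running -1/2)
  +(−1)^2/∏(2,0,1,0,2,1)! = 1/4  (running -1/4)
⟨..|..⟩ = √(8/7)·(-1/4) = -0.267261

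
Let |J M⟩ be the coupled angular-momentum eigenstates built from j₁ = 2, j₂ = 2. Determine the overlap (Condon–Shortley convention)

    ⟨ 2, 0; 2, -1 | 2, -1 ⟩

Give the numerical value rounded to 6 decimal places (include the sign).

√[5·2!2!2!/7! · 2!2!1!3!1!3!] = √(8/7)
  +(−1)^0/∏(0,2,2,1,0,1)! = 1/4  (running 1/4)
  +(−1)^1/∏(1,1,1,0,1,2)! = -1/2  (running -1/4)
⟨..|..⟩ = √(8/7)·(-1/4) = -0.267261

-0.267261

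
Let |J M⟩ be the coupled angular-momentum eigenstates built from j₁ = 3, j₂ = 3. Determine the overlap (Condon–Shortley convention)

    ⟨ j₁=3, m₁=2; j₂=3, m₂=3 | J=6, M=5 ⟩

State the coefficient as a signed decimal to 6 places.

j₁+j₂−J=0  J+j₁−j₂=6  J−j₁+j₂=6  j₁+j₂+J+1=13
(j₁±m₁, j₂±m₂, J±M) = (5,1,6,0,11,1)
P² = 3732480000
sum k=0..0:
  [0] +1/86400 = 1/86400
S = 1/86400
C² = P²·S² = 1/2 ; C = +0.707107

+√(1/2) = +0.707107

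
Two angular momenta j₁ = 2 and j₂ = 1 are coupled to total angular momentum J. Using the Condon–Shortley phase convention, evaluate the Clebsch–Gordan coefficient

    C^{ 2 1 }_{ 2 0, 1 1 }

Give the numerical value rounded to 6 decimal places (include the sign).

-0.707107

triangle: 1!*3!*1!/6! = 6/720
(j±m)!: 2!*2!*2!*0!*3!*1! = 48
prefactor² = (2J+1)*Δ*N² = 2
  k=1: −1/(1!*0!*1!*1!*2!*0!) = -1/2
Σ = -1/2  ⇒  CG² = 2*(-1/2)² = 1/2
CG = −√(1/2) = -0.707107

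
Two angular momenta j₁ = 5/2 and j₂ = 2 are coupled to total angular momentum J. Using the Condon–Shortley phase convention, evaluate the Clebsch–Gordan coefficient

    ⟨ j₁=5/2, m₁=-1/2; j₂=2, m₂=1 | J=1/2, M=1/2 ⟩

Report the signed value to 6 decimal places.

triangle: 4!*1!*0!/6! = 24/720
(j±m)!: 2!*3!*3!*1!*1!*0! = 72
prefactor² = (2J+1)*Δ*N² = 24/5
  k=3: −1/(3!*1!*0!*0!*1!*0!) = -1/6
Σ = -1/6  ⇒  CG² = 24/5*(-1/6)² = 2/15
CG = −√(2/15) = -0.365148

-0.365148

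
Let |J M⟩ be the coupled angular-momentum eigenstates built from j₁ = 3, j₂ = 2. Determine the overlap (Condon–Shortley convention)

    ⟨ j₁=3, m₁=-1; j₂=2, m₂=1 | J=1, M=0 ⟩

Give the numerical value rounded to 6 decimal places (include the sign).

−√(8/35) = -0.478091

j₁+j₂−J=4  J+j₁−j₂=2  J−j₁+j₂=0  j₁+j₂+J+1=7
(j₁±m₁, j₂±m₂, J±M) = (2,4,3,1,1,1)
P² = 288/35
sum k=3..3:
  [3] −1/6 = -1/6
S = -1/6
C² = P²·S² = 8/35 ; C = -0.478091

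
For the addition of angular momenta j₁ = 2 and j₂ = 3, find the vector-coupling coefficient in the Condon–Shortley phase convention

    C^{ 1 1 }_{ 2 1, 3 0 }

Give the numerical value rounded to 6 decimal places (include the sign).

−√(3/35) ≈ -0.292770

j₁+j₂−J=4  J+j₁−j₂=0  J−j₁+j₂=2  j₁+j₂+J+1=7
(j₁±m₁, j₂±m₂, J±M) = (3,1,3,3,2,0)
P² = 432/35
sum k=1..1:
  [1] −1/12 = -1/12
S = -1/12
C² = P²·S² = 3/35 ; C = -0.292770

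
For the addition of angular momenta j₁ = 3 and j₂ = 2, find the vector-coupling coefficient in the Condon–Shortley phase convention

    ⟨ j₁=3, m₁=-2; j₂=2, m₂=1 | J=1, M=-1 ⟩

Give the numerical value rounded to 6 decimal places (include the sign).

√[3·4!2!0!/7! · 1!5!3!1!0!2!] = √(288/7)
  +(−1)^3/∏(3,1,2,0,0,0)! = -1/12  (running -1/12)
⟨..|..⟩ = √(288/7)·(-1/12) = -0.534522

-0.534522  (= −√(2/7))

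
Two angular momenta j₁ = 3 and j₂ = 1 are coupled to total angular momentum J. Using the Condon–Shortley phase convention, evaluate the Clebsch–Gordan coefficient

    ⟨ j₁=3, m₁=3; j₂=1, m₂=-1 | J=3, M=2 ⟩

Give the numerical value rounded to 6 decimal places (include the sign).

triangle: 1!·5!·1!/8! = 120/40320
(j±m)!: 6!·0!·0!·2!·5!·1! = 172800
prefactor² = (2J+1)·Δ·N² = 3600
  k=0: +1/(0!·1!·0!·0!·5!·1!) = 1/120
Σ = 1/120  ⇒  CG² = 3600·1/120² = 1/4
CG = +√(1/4) = +0.500000

+0.500000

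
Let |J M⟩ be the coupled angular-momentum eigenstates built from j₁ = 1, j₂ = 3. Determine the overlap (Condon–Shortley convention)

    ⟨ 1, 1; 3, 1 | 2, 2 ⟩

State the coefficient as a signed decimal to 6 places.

+√(1/21) = +0.218218

triangle: 2!*0!*4!/7! = 48/5040
(j±m)!: 2!*0!*4!*2!*4!*0! = 2304
prefactor² = (2J+1)*Δ*N² = 768/7
  k=0: +1/(0!*2!*0!*4!*0!*0!) = 1/48
Σ = 1/48  ⇒  CG² = 768/7*1/48² = 1/21
CG = +√(1/21) = +0.218218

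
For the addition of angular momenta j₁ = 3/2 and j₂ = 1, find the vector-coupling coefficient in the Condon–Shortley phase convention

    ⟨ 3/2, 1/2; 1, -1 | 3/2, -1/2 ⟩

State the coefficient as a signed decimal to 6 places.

+0.730297

triangle: 1!×2!×1!/5! = 2/120
(j±m)!: 2!×1!×0!×2!×1!×2! = 8
prefactor² = (2J+1)×Δ×N² = 8/15
  k=0: +1/(0!×1!×1!×0!×1!×1!) = 1
Σ = 1  ⇒  CG² = 8/15×1² = 8/15
CG = +√(8/15) = +0.730297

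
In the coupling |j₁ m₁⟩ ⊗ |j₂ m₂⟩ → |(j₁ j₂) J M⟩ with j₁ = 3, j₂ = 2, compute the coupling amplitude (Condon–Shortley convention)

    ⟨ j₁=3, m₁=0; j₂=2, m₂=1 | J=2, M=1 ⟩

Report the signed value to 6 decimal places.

triangle: 3!·3!·1!/8! = 36/40320
(j±m)!: 3!·3!·3!·1!·3!·1! = 1296
prefactor² = (2J+1)·Δ·N² = 81/14
  k=2: +1/(2!·1!·1!·1!·2!·0!) = 1/4
  k=3: −1/(3!·0!·0!·0!·3!·1!) = -1/36
Σ = 2/9  ⇒  CG² = 81/14·2/9² = 2/7
CG = +√(2/7) = +0.534522

+√(2/7) ≈ +0.534522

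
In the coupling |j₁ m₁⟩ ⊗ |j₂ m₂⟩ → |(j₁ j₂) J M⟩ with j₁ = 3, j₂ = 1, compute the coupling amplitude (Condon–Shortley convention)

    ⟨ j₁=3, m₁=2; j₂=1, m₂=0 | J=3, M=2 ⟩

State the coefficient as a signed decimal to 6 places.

+√(1/3) ≈ +0.577350

triangle: 1!*5!*1!/8! = 120/40320
(j±m)!: 5!*1!*1!*1!*5!*1! = 14400
prefactor² = (2J+1)*Δ*N² = 300
  k=0: +1/(0!*1!*1!*1!*4!*0!) = 1/24
  k=1: −1/(1!*0!*0!*0!*5!*1!) = -1/120
Σ = 1/30  ⇒  CG² = 300*1/30² = 1/3
CG = +√(1/3) = +0.577350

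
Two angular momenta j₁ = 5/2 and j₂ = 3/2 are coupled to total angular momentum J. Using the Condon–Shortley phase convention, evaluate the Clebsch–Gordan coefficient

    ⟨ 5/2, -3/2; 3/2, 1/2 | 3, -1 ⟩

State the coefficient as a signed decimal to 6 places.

triangle: 1!×4!×2!/8! = 48/40320
(j±m)!: 1!×4!×2!×1!×2!×4! = 2304
prefactor² = (2J+1)×Δ×N² = 96/5
  k=0: +1/(0!×1!×4!×2!×0!×0!) = 1/48
  k=1: −1/(1!×0!×3!×1!×1!×1!) = -1/6
Σ = -7/48  ⇒  CG² = 96/5×(-7/48)² = 49/120
CG = −√(49/120) = -0.639010

-0.639010  (= −√(49/120))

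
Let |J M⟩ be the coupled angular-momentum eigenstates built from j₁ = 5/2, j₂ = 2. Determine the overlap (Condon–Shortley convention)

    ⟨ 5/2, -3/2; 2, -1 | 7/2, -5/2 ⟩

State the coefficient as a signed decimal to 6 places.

−√(1/63) = -0.125988

j₁+j₂−J=1  J+j₁−j₂=4  J−j₁+j₂=3  j₁+j₂+J+1=9
(j₁±m₁, j₂±m₂, J±M) = (1,4,1,3,1,6)
P² = 2304/7
sum k=0..1:
  [0] +1/48 = 1/48
  [1] −1/36 = -1/36
S = -1/144
C² = P²·S² = 1/63 ; C = -0.125988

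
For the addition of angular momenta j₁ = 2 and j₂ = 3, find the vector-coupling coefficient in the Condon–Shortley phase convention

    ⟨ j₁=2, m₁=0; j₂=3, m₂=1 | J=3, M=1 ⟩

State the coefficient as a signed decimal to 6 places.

-0.387298  (= −√(3/20))

√[7·2!2!4!/9! · 2!2!4!2!4!2!] = √(256/15)
  +(−1)^0/∏(0,2,2,4,0,0)! = 1/96  (running 1/96)
  +(−1)^1/∏(1,1,1,3,1,1)! = -1/6  (running -5/32)
  +(−1)^2/∏(2,0,0,2,2,2)! = 1/16  (running -3/32)
⟨..|..⟩ = √(256/15)·(-3/32) = -0.387298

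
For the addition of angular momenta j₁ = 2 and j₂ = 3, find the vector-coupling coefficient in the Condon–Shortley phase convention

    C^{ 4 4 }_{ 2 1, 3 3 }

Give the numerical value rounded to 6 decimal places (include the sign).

j₁+j₂−J=1  J+j₁−j₂=3  J−j₁+j₂=5  j₁+j₂+J+1=10
(j₁±m₁, j₂±m₂, J±M) = (3,1,6,0,8,0)
P² = 311040
sum k=1..1:
  [1] −1/720 = -1/720
S = -1/720
C² = P²·S² = 3/5 ; C = -0.774597

-0.774597  (= −√(3/5))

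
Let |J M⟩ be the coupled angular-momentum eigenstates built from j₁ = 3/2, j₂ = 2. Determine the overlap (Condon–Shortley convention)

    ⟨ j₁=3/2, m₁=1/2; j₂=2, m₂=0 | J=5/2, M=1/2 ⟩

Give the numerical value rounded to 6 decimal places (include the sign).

triangle: 1!*2!*3!/7! = 12/5040
(j±m)!: 2!*1!*2!*2!*3!*2! = 96
prefactor² = (2J+1)*Δ*N² = 48/35
  k=0: +1/(0!*1!*1!*2!*1!*1!) = 1/2
  k=1: −1/(1!*0!*0!*1!*2!*2!) = -1/4
Σ = 1/4  ⇒  CG² = 48/35*1/4² = 3/35
CG = +√(3/35) = +0.292770

+√(3/35) = +0.292770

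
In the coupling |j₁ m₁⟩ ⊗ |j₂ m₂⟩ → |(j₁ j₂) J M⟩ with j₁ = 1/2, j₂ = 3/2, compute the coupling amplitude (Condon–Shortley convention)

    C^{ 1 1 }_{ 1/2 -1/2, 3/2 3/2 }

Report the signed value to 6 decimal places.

-0.866025  (= −√(3/4))

j₁+j₂−J=1  J+j₁−j₂=0  J−j₁+j₂=2  j₁+j₂+J+1=4
(j₁±m₁, j₂±m₂, J±M) = (0,1,3,0,2,0)
P² = 3
sum k=1..1:
  [1] −1/2 = -1/2
S = -1/2
C² = P²·S² = 3/4 ; C = -0.866025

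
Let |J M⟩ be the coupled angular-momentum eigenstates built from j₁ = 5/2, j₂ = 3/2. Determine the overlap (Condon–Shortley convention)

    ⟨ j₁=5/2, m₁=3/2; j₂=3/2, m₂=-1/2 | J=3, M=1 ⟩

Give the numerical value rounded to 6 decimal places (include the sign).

√[7·1!4!2!/8! · 4!1!1!2!4!2!] = √(96/5)
  +(−1)^0/∏(0,1,1,1,3,1)! = 1/6  (running 1/6)
  +(−1)^1/∏(1,0,0,0,4,2)! = -1/48  (running 7/48)
⟨..|..⟩ = √(96/5)·(7/48) = +0.639010

+√(49/120) ≈ +0.639010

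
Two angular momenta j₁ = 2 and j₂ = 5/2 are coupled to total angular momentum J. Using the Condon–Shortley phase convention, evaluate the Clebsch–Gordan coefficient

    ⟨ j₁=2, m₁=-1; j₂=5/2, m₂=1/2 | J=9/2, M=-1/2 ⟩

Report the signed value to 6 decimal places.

j₁+j₂−J=0  J+j₁−j₂=4  J−j₁+j₂=5  j₁+j₂+J+1=10
(j₁±m₁, j₂±m₂, J±M) = (1,3,3,2,4,5)
P² = 11520/7
sum k=0..0:
  [0] +1/72 = 1/72
S = 1/72
C² = P²·S² = 20/63 ; C = +0.563436

+√(20/63) = +0.563436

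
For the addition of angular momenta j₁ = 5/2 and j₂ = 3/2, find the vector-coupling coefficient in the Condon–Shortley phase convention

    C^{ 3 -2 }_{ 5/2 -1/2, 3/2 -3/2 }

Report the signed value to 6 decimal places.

triangle: 1!·4!·2!/8! = 48/40320
(j±m)!: 2!·3!·0!·3!·1!·5! = 8640
prefactor² = (2J+1)·Δ·N² = 72
  k=0: +1/(0!·1!·3!·0!·1!·2!) = 1/12
Σ = 1/12  ⇒  CG² = 72·1/12² = 1/2
CG = +√(1/2) = +0.707107

+0.707107  (= +√(1/2))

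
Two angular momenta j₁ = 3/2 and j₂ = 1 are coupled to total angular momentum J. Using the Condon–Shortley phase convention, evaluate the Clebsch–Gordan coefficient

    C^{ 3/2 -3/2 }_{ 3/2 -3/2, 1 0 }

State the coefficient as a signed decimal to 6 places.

−√(3/5) ≈ -0.774597

j₁+j₂−J=1  J+j₁−j₂=2  J−j₁+j₂=1  j₁+j₂+J+1=5
(j₁±m₁, j₂±m₂, J±M) = (0,3,1,1,0,3)
P² = 12/5
sum k=1..1:
  [1] −1/2 = -1/2
S = -1/2
C² = P²·S² = 3/5 ; C = -0.774597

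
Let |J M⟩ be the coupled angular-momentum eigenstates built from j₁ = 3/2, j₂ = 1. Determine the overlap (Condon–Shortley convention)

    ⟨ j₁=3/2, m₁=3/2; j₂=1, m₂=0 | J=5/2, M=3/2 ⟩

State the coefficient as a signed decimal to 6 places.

+√(2/5) ≈ +0.632456

triangle: 0!×3!×2!/6! = 12/720
(j±m)!: 3!×0!×1!×1!×4!×1! = 144
prefactor² = (2J+1)×Δ×N² = 72/5
  k=0: +1/(0!×0!×0!×1!×3!×1!) = 1/6
Σ = 1/6  ⇒  CG² = 72/5×1/6² = 2/5
CG = +√(2/5) = +0.632456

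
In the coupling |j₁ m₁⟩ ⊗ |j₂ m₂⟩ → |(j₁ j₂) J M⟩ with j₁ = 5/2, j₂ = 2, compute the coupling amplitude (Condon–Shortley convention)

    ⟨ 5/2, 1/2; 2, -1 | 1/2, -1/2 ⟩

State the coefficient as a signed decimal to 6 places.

-0.365148

j₁+j₂−J=4  J+j₁−j₂=1  J−j₁+j₂=0  j₁+j₂+J+1=6
(j₁±m₁, j₂±m₂, J±M) = (3,2,1,3,0,1)
P² = 24/5
sum k=1..1:
  [1] −1/6 = -1/6
S = -1/6
C² = P²·S² = 2/15 ; C = -0.365148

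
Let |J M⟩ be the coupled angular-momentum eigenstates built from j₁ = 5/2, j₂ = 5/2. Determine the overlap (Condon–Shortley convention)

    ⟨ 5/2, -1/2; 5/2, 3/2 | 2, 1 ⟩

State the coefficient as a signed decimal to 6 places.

√[5·3!2!2!/8! · 2!3!4!1!3!1!] = √(36/7)
  +(−1)^2/∏(2,1,1,2,1,0)! = 1/4  (running 1/4)
  +(−1)^3/∏(3,0,0,1,2,1)! = -1/12  (running 1/6)
⟨..|..⟩ = √(36/7)·(1/6) = +0.377964

+0.377964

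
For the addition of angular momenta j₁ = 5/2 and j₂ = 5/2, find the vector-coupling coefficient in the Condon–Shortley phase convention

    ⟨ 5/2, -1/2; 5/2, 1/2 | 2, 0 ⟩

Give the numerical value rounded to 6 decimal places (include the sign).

triangle: 3!*2!*2!/8! = 24/40320
(j±m)!: 2!*3!*3!*2!*2!*2! = 576
prefactor² = (2J+1)*Δ*N² = 12/7
  k=1: −1/(1!*2!*2!*2!*0!*0!) = -1/8
  k=2: +1/(2!*1!*1!*1!*1!*1!) = 1/2
  k=3: −1/(3!*0!*0!*0!*2!*2!) = -1/24
Σ = 1/3  ⇒  CG² = 12/7*1/3² = 4/21
CG = +√(4/21) = +0.436436

+√(4/21) = +0.436436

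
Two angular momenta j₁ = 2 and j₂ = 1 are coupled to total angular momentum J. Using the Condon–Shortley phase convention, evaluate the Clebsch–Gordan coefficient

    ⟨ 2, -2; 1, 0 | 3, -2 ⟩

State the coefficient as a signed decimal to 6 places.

j₁+j₂−J=0  J+j₁−j₂=4  J−j₁+j₂=2  j₁+j₂+J+1=7
(j₁±m₁, j₂±m₂, J±M) = (0,4,1,1,1,5)
P² = 192
sum k=0..0:
  [0] +1/24 = 1/24
S = 1/24
C² = P²·S² = 1/3 ; C = +0.577350

+0.577350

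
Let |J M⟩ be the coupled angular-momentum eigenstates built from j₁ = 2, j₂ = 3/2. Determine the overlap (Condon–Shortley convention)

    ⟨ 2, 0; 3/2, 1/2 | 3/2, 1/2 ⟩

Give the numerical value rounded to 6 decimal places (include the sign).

√[4·2!2!1!/6! · 2!2!2!1!2!1!] = √(16/45)
  +(−1)^1/∏(1,1,1,1,1,0)! = -1  (running -1)
  +(−1)^2/∏(2,0,0,0,2,1)! = 1/4  (running -3/4)
⟨..|..⟩ = √(16/45)·(-3/4) = -0.447214

−√(1/5) = -0.447214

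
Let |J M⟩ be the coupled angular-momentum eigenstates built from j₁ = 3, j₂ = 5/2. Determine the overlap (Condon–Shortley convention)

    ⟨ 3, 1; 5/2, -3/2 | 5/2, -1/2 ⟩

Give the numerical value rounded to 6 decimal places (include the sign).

√[6·3!3!2!/9! · 4!2!1!4!2!3!] = √(576/35)
  +(−1)^0/∏(0,3,2,1,1,1)! = 1/12  (running 1/12)
  +(−1)^1/∏(1,2,1,0,2,2)! = -1/8  (running -1/24)
⟨..|..⟩ = √(576/35)·(-1/24) = -0.169031

−√(1/35) ≈ -0.169031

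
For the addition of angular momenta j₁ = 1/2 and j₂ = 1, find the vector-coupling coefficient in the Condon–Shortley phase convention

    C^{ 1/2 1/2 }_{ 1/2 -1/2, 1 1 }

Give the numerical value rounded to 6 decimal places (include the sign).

-0.816497

triangle: 1!*0!*1!/3! = 1/6
(j±m)!: 0!*1!*2!*0!*1!*0! = 2
prefactor² = (2J+1)*Δ*N² = 2/3
  k=1: −1/(1!*0!*0!*1!*0!*0!) = -1
Σ = -1  ⇒  CG² = 2/3*(-1)² = 2/3
CG = −√(2/3) = -0.816497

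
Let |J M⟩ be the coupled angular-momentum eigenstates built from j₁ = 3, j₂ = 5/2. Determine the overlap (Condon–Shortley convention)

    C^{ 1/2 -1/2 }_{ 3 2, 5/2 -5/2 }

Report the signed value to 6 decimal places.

√[2·5!1!0!/7! · 5!1!0!5!0!1!] = √(4800/7)
  +(−1)^0/∏(0,5,1,0,0,0)! = 1/120  (running 1/120)
⟨..|..⟩ = √(4800/7)·(1/120) = +0.218218

+0.218218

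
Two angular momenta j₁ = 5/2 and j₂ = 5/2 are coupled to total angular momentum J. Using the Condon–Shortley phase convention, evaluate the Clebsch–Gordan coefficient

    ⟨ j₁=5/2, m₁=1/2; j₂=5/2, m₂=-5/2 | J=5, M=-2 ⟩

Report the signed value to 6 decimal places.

+0.288675

j₁+j₂−J=0  J+j₁−j₂=5  J−j₁+j₂=5  j₁+j₂+J+1=11
(j₁±m₁, j₂±m₂, J±M) = (3,2,0,5,3,7)
P² = 172800
sum k=0..0:
  [0] +1/1440 = 1/1440
S = 1/1440
C² = P²·S² = 1/12 ; C = +0.288675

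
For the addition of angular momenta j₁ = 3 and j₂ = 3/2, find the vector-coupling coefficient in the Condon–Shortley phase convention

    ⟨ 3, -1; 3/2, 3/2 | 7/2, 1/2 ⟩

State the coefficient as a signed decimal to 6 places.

-0.617213  (= −√(8/21))

√[8·1!5!2!/9! · 2!4!3!0!4!3!] = √(1536/7)
  +(−1)^1/∏(1,0,3,2,2,0)! = -1/24  (running -1/24)
⟨..|..⟩ = √(1536/7)·(-1/24) = -0.617213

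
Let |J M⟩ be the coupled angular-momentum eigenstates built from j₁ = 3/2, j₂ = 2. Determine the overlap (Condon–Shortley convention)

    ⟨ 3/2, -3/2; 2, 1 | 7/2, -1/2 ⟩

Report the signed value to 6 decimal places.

+√(4/35) = +0.338062

j₁+j₂−J=0  J+j₁−j₂=3  J−j₁+j₂=4  j₁+j₂+J+1=8
(j₁±m₁, j₂±m₂, J±M) = (0,3,3,1,3,4)
P² = 5184/35
sum k=0..0:
  [0] +1/36 = 1/36
S = 1/36
C² = P²·S² = 4/35 ; C = +0.338062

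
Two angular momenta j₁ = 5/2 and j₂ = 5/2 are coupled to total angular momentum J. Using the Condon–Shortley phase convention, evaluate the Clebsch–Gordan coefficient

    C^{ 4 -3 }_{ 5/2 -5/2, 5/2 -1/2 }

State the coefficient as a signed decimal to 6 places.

−√(1/2) ≈ -0.707107

j₁+j₂−J=1  J+j₁−j₂=4  J−j₁+j₂=4  j₁+j₂+J+1=10
(j₁±m₁, j₂±m₂, J±M) = (0,5,2,3,1,7)
P² = 10368
sum k=1..1:
  [1] −1/144 = -1/144
S = -1/144
C² = P²·S² = 1/2 ; C = -0.707107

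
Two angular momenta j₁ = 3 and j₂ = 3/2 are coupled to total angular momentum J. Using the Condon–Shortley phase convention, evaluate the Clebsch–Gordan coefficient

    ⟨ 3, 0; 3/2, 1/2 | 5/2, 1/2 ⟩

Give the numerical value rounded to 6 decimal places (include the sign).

-0.414039  (= −√(6/35))

√[6·2!4!1!/8! · 3!3!2!1!3!2!] = √(216/35)
  +(−1)^1/∏(1,1,2,1,2,0)! = -1/4  (running -1/4)
  +(−1)^2/∏(2,0,1,0,3,1)! = 1/12  (running -1/6)
⟨..|..⟩ = √(216/35)·(-1/6) = -0.414039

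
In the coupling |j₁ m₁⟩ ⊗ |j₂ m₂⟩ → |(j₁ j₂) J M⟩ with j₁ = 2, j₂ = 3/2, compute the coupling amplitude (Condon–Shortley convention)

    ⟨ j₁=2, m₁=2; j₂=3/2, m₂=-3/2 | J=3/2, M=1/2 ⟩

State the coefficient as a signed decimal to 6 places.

triangle: 2!·2!·1!/6! = 4/720
(j±m)!: 4!·0!·0!·3!·2!·1! = 288
prefactor² = (2J+1)·Δ·N² = 32/5
  k=0: +1/(0!·2!·0!·0!·2!·1!) = 1/4
Σ = 1/4  ⇒  CG² = 32/5·1/4² = 2/5
CG = +√(2/5) = +0.632456

+0.632456  (= +√(2/5))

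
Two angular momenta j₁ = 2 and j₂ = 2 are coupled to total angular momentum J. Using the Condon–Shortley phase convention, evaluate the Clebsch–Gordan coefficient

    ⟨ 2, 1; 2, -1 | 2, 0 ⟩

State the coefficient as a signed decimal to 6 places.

triangle: 2!·2!·2!/7! = 8/5040
(j±m)!: 3!·1!·1!·3!·2!·2! = 144
prefactor² = (2J+1)·Δ·N² = 8/7
  k=0: +1/(0!·2!·1!·1!·1!·1!) = 1/2
  k=1: −1/(1!·1!·0!·0!·2!·2!) = -1/4
Σ = 1/4  ⇒  CG² = 8/7·1/4² = 1/14
CG = +√(1/14) = +0.267261

+0.267261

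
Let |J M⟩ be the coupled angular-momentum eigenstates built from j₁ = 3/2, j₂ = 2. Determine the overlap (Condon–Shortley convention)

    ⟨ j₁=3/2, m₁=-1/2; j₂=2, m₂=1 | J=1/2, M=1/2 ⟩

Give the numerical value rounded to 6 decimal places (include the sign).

triangle: 3!×0!×1!/5! = 6/120
(j±m)!: 1!×2!×3!×1!×1!×0! = 12
prefactor² = (2J+1)×Δ×N² = 6/5
  k=2: +1/(2!×1!×0!×1!×0!×0!) = 1/2
Σ = 1/2  ⇒  CG² = 6/5×1/2² = 3/10
CG = +√(3/10) = +0.547723

+0.547723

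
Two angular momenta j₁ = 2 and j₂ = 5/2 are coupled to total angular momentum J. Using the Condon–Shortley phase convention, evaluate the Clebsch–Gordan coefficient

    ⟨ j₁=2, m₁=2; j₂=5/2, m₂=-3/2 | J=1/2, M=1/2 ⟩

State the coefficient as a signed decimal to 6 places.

+0.258199

√[2·4!0!1!/6! · 4!0!1!4!1!0!] = √(192/5)
  +(−1)^0/∏(0,4,0,1,0,0)! = 1/24  (running 1/24)
⟨..|..⟩ = √(192/5)·(1/24) = +0.258199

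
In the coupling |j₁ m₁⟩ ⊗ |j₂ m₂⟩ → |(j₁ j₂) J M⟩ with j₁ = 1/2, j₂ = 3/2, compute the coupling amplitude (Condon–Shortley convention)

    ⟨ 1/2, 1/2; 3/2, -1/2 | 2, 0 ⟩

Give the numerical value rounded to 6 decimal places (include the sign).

j₁+j₂−J=0  J+j₁−j₂=1  J−j₁+j₂=3  j₁+j₂+J+1=5
(j₁±m₁, j₂±m₂, J±M) = (1,0,1,2,2,2)
P² = 2
sum k=0..0:
  [0] +1/2 = 1/2
S = 1/2
C² = P²·S² = 1/2 ; C = +0.707107

+0.707107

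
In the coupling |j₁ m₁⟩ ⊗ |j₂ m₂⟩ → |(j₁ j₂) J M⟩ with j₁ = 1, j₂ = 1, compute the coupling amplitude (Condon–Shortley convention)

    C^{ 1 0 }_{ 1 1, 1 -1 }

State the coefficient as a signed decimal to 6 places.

+√(1/2) ≈ +0.707107

√[3·1!1!1!/4! · 2!0!0!2!1!1!] = √(1/2)
  +(−1)^0/∏(0,1,0,0,1,1)! = 1  (running 1)
⟨..|..⟩ = √(1/2)·(1) = +0.707107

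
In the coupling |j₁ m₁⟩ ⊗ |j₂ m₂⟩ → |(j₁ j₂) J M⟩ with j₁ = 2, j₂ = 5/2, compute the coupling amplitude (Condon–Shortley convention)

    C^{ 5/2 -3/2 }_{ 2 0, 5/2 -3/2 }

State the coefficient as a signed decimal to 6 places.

triangle: 2!·2!·3!/8! = 24/40320
(j±m)!: 2!·2!·1!·4!·1!·4! = 2304
prefactor² = (2J+1)·Δ·N² = 288/35
  k=0: +1/(0!·2!·2!·1!·0!·2!) = 1/8
  k=1: −1/(1!·1!·1!·0!·1!·3!) = -1/6
Σ = -1/24  ⇒  CG² = 288/35·(-1/24)² = 1/70
CG = −√(1/70) = -0.119523

−√(1/70) = -0.119523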